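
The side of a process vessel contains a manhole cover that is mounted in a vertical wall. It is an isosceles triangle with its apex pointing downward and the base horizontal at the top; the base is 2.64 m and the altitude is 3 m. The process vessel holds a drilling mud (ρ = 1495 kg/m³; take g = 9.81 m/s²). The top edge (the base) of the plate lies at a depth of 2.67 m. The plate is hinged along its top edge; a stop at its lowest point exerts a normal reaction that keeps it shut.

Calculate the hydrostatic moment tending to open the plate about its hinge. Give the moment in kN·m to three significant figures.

γ = ρg = 1495 × 9.81 / 1000 = 14.66595 kN/m³.
With the apex down, the centroid sits h/3 = 3/3 = 1 m below the base (the top edge), so the centroid depth is h_c = 2.67 + 1 = 3.67 m.
A = ½ × 2.64 × 3 = 3.96 m².
Resultant F = γ·h_c·A = 14.66595 × 3.67 × 3.96 = 213.143 kN.
I_c = b·h³/36 = 2.64 × 3³/36 = 1.98 m⁴.
Centre of pressure: y_p = y_c + I_c/(y_c·A) = 3.67 + 1.98/(3.67 × 3.96) = 3.67 + 0.13624 = 3.80624 m along the plane.
The resultant acts 1 + 0.13624 = 1.13624 m (along the plate) below the hinge at the top edge, so the moment about the hinge is M = F × 1.13624 = 213.143 × 1.13624 = 242.182 kN·m.

M ≈ 242 kN·m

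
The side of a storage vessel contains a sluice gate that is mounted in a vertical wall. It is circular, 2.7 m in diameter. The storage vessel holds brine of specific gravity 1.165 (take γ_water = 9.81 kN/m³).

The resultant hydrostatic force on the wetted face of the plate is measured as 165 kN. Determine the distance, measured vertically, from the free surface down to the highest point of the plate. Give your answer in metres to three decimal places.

d_top ≈ 1.172 m

γ = 1.165 × 9.81 = 11.42865 kN/m³.
A = π(1.35)² = 5.72555 m².
From F = γ·h_c·A, the centroid depth is h_c = 165/(11.42865 × 5.72555) = 2.52157 m.
The centroid is at the centre, 1.35 m below the top of the plate, so the highest point sits at h_top = 2.52157 − 1.35 = 1.17157 m below the surface.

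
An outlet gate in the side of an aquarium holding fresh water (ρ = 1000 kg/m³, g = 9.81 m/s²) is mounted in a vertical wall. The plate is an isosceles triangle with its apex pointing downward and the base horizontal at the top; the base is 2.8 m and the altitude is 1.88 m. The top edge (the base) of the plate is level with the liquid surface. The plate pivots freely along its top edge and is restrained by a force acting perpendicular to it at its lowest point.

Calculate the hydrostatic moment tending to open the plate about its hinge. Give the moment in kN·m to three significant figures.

M ≈ 15.2 kN·m

γ = ρg = 1000 × 9.81 = 9810 N/m³ = 9.81 kN/m³.
With the apex down, the centroid sits h/3 = 1.88/3 = 0.626667 m below the base (the top edge), so the centroid depth is h_c = 0.626667 m.
A = ½ × 2.8 × 1.88 = 2.632 m².
Resultant F = γ·h_c·A = 9.81 × 0.626667 × 2.632 = 16.1805 kN.
I_c = b·h³/36 = 2.8 × 1.88³/36 = 0.516808 m⁴.
Centre of pressure: y_p = y_c + I_c/(y_c·A) = 0.626667 + 0.516808/(0.626667 × 2.632) = 0.626667 + 0.313333 = 0.94 m along the plane.
The resultant acts 0.626667 + 0.313333 = 0.94 m (along the plate) below the hinge at the top edge, so the moment about the hinge is M = F × 0.94 = 16.1805 × 0.94 = 15.2097 kN·m.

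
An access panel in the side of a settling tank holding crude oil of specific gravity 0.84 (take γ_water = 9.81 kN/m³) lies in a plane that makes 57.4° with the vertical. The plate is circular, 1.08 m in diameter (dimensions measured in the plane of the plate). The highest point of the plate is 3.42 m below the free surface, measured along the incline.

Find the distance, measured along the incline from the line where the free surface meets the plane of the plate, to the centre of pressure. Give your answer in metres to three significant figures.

γ = 0.84 × 9.81 = 8.2404 kN/m³.
The plate makes 57.4° with the vertical, i.e. θ = 90° − 57.4° = 32.6° to the horizontal. Measuring y along the incline from the free-surface line, vertical depth h = y·sinθ with sinθ = 0.538771.
The centroid is at the centre, 0.54 m below the top of the plate, so y_c = 3.42 + 0.54 = 3.96 m and h_c = 3.96 × 0.538771 = 2.13353 m.
A = π(0.54)² = 0.916088 m².
Resultant F = γ·h_c·A = 8.2404 × 2.13353 × 0.916088 = 16.1059 kN.
I_c = πr⁴/4 = π × 0.54⁴/4 = 0.0667828 m⁴.
Centre of pressure: y_p = y_c + I_c/(y_c·A) = 3.96 + 0.0667828/(3.96 × 0.916088) = 3.96 + 0.0184091 = 3.97841 m along the plane.

y_p = 3.98 m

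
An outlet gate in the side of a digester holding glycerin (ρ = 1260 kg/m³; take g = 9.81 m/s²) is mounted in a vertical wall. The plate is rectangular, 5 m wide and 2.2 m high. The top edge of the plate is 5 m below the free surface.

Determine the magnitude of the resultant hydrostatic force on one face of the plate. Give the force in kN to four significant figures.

F ≈ 829.4 kN

γ = ρg = 1260 × 9.81 / 1000 = 12.3606 kN/m³.
The centroid lies 2.2/2 = 1.1 m below the top edge, so the centroid depth is h_c = 5 + 1.1 = 6.1 m.
A = 5 × 2.2 = 11 m².
Resultant F = γ·h_c·A = 12.3606 × 6.1 × 11 = 829.396 kN.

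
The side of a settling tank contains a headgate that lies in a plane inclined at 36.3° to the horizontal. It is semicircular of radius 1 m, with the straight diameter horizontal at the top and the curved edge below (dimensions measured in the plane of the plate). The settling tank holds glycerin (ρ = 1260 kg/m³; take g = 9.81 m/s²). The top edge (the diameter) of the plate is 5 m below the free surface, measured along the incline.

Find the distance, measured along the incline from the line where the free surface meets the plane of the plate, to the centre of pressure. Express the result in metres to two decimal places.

y_p = 5.44 m

γ = ρg = 1260 × 9.81 / 1000 = 12.3606 kN/m³.
Let θ = 36.3° be the plate's angle to the horizontal; measure y along the incline from where the plane meets the free surface. Vertical depth h = y·sinθ with sinθ = 0.592013.
The centroid of a semicircle lies 4r/(3π) = 0.424413 m from the diameter, here below the top edge, so y_c = 5 + 0.424413 = 5.42441 m and h_c = 5.42441 × 0.592013 = 3.21132 m.
A = πr²/2 = π × 1²/2 = 1.5708 m².
Resultant F = γ·h_c·A = 12.3606 × 3.21132 × 1.5708 = 62.3511 kN.
I_c = (π/8 − 8/(9π))·r⁴ = 0.109757 × 1⁴ = 0.109757 m⁴.
Centre of pressure: y_p = y_c + I_c/(y_c·A) = 5.42441 + 0.109757/(5.42441 × 1.5708) = 5.42441 + 0.0128813 = 5.43729 m along the plane.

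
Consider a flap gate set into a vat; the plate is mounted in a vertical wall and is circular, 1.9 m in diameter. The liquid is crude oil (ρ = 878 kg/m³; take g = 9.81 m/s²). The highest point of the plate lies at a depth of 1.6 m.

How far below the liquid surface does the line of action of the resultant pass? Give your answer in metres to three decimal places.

h_p = 2.638 m

γ = ρg = 878 × 9.81 / 1000 = 8.61318 kN/m³.
The centroid is at the centre, 0.95 m below the top of the plate, so the centroid depth is h_c = 1.6 + 0.95 = 2.55 m.
A = π(0.95)² = 2.83529 m².
Resultant F = γ·h_c·A = 8.61318 × 2.55 × 2.83529 = 62.2732 kN.
I_c = πr⁴/4 = π × 0.95⁴/4 = 0.639712 m⁴.
Centre of pressure: y_p = y_c + I_c/(y_c·A) = 2.55 + 0.639712/(2.55 × 2.83529) = 2.55 + 0.0884803 = 2.63848 m along the plane.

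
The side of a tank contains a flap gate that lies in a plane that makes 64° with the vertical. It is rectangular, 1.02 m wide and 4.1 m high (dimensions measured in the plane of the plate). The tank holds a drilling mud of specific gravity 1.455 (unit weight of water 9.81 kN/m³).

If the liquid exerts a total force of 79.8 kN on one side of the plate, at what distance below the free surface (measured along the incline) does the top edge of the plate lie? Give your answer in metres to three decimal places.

y_top ≈ 1.000 m

γ = 1.455 × 9.81 = 14.27355 kN/m³.
A = 1.02 × 4.1 = 4.182 m².
From F = γ·h_c·A, the centroid depth is h_c = 79.8/(14.27355 × 4.182) = 1.33686 m.
The plate makes 64° with the vertical, i.e. θ = 90° − 64° = 26° to the horizontal. Measuring y along the incline from the free-surface line, vertical depth h = y·sinθ with sinθ = 0.438371.
Along the incline, y_c = h_c/sinθ = 1.33686/0.438371 = 3.04961 m.
The centroid lies 4.1/2 = 2.05 m below the top edge, so the top edge sits at y_top = 3.04961 − 2.05 = 0.99961 m along the incline.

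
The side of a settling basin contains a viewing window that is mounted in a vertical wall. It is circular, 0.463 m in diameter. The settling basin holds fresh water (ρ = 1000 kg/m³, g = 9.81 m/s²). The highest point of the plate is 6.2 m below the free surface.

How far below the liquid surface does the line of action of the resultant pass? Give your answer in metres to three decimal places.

γ = ρg = 1000 × 9.81 = 9810 N/m³ = 9.81 kN/m³.
The centroid is at the centre, 0.2315 m below the top of the plate, so the centroid depth is h_c = 6.2 + 0.2315 = 6.4315 m.
A = π(0.2315)² = 0.168365 m².
Resultant F = γ·h_c·A = 9.81 × 6.4315 × 0.168365 = 10.6227 kN.
I_c = πr⁴/4 = π × 0.2315⁴/4 = 0.00225577 m⁴.
Centre of pressure: y_p = y_c + I_c/(y_c·A) = 6.4315 + 0.00225577/(6.4315 × 0.168365) = 6.4315 + 0.0020832 = 6.43358 m along the plane.

h_p = 6.434 m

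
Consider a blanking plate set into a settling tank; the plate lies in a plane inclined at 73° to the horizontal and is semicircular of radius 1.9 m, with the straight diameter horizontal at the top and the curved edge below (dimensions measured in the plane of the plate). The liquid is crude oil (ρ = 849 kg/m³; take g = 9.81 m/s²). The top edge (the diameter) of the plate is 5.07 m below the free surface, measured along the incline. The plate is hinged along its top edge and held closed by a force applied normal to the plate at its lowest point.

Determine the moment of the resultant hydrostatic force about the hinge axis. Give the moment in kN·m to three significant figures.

γ = ρg = 849 × 9.81 / 1000 = 8.32869 kN/m³.
Let θ = 73° be the plate's angle to the horizontal; measure y along the incline from where the plane meets the free surface. Vertical depth h = y·sinθ with sinθ = 0.956305.
The centroid of a semicircle lies 4r/(3π) = 0.806385 m from the diameter, here below the top edge, so y_c = 5.07 + 0.806385 = 5.87638 m and h_c = 5.87638 × 0.956305 = 5.61961 m.
A = πr²/2 = π × 1.9²/2 = 5.67057 m².
Resultant F = γ·h_c·A = 8.32869 × 5.61961 × 5.67057 = 265.405 kN.
I_c = (π/8 − 8/(9π))·r⁴ = 0.109757 × 1.9⁴ = 1.43036 m⁴.
Centre of pressure: y_p = y_c + I_c/(y_c·A) = 5.87638 + 1.43036/(5.87638 × 5.67057) = 5.87638 + 0.0429248 = 5.9193 m along the plane.
The resultant acts 0.806385 + 0.0429248 = 0.84931 m (along the plate) below the hinge at the top edge, so the moment about the hinge is M = F × 0.84931 = 265.405 × 0.84931 = 225.411 kN·m.

M ≈ 225 kN·m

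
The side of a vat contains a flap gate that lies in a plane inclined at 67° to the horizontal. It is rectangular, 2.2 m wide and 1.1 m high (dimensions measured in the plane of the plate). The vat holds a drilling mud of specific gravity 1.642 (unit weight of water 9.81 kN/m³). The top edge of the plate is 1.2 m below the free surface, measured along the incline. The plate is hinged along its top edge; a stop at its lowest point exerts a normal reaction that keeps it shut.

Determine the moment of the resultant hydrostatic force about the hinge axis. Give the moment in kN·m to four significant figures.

γ = 1.642 × 9.81 = 16.10802 kN/m³.
Let θ = 67° be the plate's angle to the horizontal; measure y along the incline from where the plane meets the free surface. Vertical depth h = y·sinθ with sinθ = 0.920505.
The centroid lies 1.1/2 = 0.55 m below the top edge, so y_c = 1.2 + 0.55 = 1.75 m and h_c = 1.75 × 0.920505 = 1.61088 m.
A = 2.2 × 1.1 = 2.42 m².
Resultant F = γ·h_c·A = 16.10802 × 1.61088 × 2.42 = 62.7944 kN.
I_c = b·h³/12 = 2.2 × 1.1³/12 = 0.244017 m⁴.
Centre of pressure: y_p = y_c + I_c/(y_c·A) = 1.75 + 0.244017/(1.75 × 2.42) = 1.75 + 0.0576191 = 1.80762 m along the plane.
The resultant acts 0.55 + 0.0576191 = 0.607619 m (along the plate) below the hinge at the top edge, so the moment about the hinge is M = F × 0.607619 = 62.7944 × 0.607619 = 38.1551 kN·m.

M ≈ 38.16 kN·m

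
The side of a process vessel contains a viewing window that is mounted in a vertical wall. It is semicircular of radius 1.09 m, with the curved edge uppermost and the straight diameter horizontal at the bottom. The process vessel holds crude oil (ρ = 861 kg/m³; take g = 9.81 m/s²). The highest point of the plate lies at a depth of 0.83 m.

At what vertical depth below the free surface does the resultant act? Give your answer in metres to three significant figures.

γ = ρg = 861 × 9.81 / 1000 = 8.44641 kN/m³.
The centroid lies 4r/(3π) = 0.46261 m above the diameter, so r − 4r/(3π) = 1.09 − 0.46261 = 0.62739 m below the topmost point, so the centroid depth is h_c = 0.83 + 0.62739 = 1.45739 m.
A = πr²/2 = π × 1.09²/2 = 1.86626 m².
Resultant F = γ·h_c·A = 8.44641 × 1.45739 × 1.86626 = 22.9731 kN.
I_c = (π/8 − 8/(9π))·r⁴ = 0.109757 × 1.09⁴ = 0.154931 m⁴.
Centre of pressure: y_p = y_c + I_c/(y_c·A) = 1.45739 + 0.154931/(1.45739 × 1.86626) = 1.45739 + 0.0569627 = 1.51435 m along the plane.

h_p = 1.51 m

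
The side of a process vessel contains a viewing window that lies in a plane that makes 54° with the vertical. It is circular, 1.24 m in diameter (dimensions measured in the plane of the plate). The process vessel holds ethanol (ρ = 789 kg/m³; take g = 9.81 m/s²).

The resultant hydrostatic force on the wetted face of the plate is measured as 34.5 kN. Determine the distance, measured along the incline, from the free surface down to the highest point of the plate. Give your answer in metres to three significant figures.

y_top ≈ 5.66 m

γ = ρg = 789 × 9.81 / 1000 = 7.74009 kN/m³.
A = π(0.62)² = 1.20763 m².
From F = γ·h_c·A, the centroid depth is h_c = 34.5/(7.74009 × 1.20763) = 3.69096 m.
The plate makes 54° with the vertical, i.e. θ = 90° − 54° = 36° to the horizontal. Measuring y along the incline from the free-surface line, vertical depth h = y·sinθ with sinθ = 0.587785.
Along the incline, y_c = h_c/sinθ = 3.69096/0.587785 = 6.27944 m.
The centroid is at the centre, 0.62 m below the top of the plate, so the highest point sits at y_top = 6.27944 − 0.62 = 5.65944 m along the incline.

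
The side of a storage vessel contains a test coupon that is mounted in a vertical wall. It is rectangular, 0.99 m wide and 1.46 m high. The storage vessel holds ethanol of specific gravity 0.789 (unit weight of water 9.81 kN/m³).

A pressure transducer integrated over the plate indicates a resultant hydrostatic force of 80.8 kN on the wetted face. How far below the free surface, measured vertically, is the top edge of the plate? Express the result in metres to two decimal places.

d_top ≈ 6.49 m

γ = 0.789 × 9.81 = 7.74009 kN/m³.
A = 0.99 × 1.46 = 1.4454 m².
From F = γ·h_c·A, the centroid depth is h_c = 80.8/(7.74009 × 1.4454) = 7.22233 m.
The centroid lies 1.46/2 = 0.73 m below the top edge, so the top edge sits at h_top = 7.22233 − 0.73 = 6.49233 m below the surface.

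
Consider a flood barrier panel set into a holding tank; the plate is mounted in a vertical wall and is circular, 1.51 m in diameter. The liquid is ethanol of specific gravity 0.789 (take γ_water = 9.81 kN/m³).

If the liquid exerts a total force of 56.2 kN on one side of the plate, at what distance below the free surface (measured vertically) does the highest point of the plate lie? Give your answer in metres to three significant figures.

d_top ≈ 3.30 m

γ = 0.789 × 9.81 = 7.74009 kN/m³.
A = π(0.755)² = 1.79079 m².
From F = γ·h_c·A, the centroid depth is h_c = 56.2/(7.74009 × 1.79079) = 4.05458 m.
The centroid is at the centre, 0.755 m below the top of the plate, so the highest point sits at h_top = 4.05458 − 0.755 = 3.29958 m below the surface.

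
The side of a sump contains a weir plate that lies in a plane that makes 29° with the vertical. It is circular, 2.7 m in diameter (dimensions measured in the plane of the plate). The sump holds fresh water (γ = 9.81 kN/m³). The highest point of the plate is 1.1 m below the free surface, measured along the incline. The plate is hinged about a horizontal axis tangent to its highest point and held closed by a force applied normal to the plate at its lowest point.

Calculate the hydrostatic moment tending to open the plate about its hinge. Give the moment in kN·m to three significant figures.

M ≈ 185 kN·m

γ = 9.81 kN/m³.
The plate makes 29° with the vertical, i.e. θ = 90° − 29° = 61° to the horizontal. Measuring y along the incline from the free-surface line, vertical depth h = y·sinθ with sinθ = 0.874620.
The centroid is at the centre, 1.35 m below the top of the plate, so y_c = 1.1 + 1.35 = 2.45 m and h_c = 2.45 × 0.874620 = 2.14282 m.
A = π(1.35)² = 5.72555 m².
Resultant F = γ·h_c·A = 9.81 × 2.14282 × 5.72555 = 120.357 kN.
I_c = πr⁴/4 = π × 1.35⁴/4 = 2.6087 m⁴.
Centre of pressure: y_p = y_c + I_c/(y_c·A) = 2.45 + 2.6087/(2.45 × 5.72555) = 2.45 + 0.185969 = 2.63597 m along the plane.
The resultant acts 1.35 + 0.185969 = 1.53597 m (along the plate) below the hinge at the top edge, so the moment about the hinge is M = F × 1.53597 = 120.357 × 1.53597 = 184.865 kN·m.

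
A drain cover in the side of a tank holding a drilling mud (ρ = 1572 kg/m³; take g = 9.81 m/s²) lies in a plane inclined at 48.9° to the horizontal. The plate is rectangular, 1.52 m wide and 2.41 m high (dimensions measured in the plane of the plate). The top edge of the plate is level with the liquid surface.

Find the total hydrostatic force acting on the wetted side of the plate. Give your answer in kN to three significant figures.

F ≈ 51.3 kN

γ = ρg = 1572 × 9.81 / 1000 = 15.42132 kN/m³.
Let θ = 48.9° be the plate's angle to the horizontal; measure y along the incline from where the plane meets the free surface. Vertical depth h = y·sinθ with sinθ = 0.753563.
The centroid lies 2.41/2 = 1.205 m below the top edge, so y_c = 1.205 m and h_c = 1.205 × 0.753563 = 0.908043 m.
A = 1.52 × 2.41 = 3.6632 m².
Resultant F = γ·h_c·A = 15.42132 × 0.908043 × 3.6632 = 51.2966 kN.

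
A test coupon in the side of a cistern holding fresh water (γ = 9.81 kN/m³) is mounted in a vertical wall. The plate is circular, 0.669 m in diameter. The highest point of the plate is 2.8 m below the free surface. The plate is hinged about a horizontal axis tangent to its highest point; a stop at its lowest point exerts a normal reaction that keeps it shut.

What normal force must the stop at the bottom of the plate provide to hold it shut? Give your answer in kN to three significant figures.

P ≈ 5.55 kN

γ = 9.81 kN/m³.
The centroid is at the centre, 0.3345 m below the top of the plate, so the centroid depth is h_c = 2.8 + 0.3345 = 3.1345 m.
A = π(0.3345)² = 0.351514 m².
Resultant F = γ·h_c·A = 9.81 × 3.1345 × 0.351514 = 10.8089 kN.
I_c = πr⁴/4 = π × 0.3345⁴/4 = 0.00983274 m⁴.
Centre of pressure: y_p = y_c + I_c/(y_c·A) = 3.1345 + 0.00983274/(3.1345 × 0.351514) = 3.1345 + 0.00892408 = 3.14342 m along the plane.
The resultant acts 0.3345 + 0.00892408 = 0.343424 m (along the plate) below the hinge at the top edge, so the moment about the hinge is M = F × 0.343424 = 10.8089 × 0.343424 = 3.71204 kN·m.
A normal force at the bottom, 0.669 m from the hinge, must supply this moment: P = 3.71204/0.669 = 5.54864 kN.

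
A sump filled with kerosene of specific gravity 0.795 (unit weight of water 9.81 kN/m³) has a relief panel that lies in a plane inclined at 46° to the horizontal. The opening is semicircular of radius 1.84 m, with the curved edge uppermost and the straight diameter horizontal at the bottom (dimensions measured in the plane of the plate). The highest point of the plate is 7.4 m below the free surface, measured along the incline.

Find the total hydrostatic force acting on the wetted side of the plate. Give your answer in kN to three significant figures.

γ = 0.795 × 9.81 = 7.79895 kN/m³.
Let θ = 46° be the plate's angle to the horizontal; measure y along the incline from where the plane meets the free surface. Vertical depth h = y·sinθ with sinθ = 0.719340.
The centroid lies 4r/(3π) = 0.78092 m above the diameter, so r − 4r/(3π) = 1.84 − 0.78092 = 1.05908 m below the topmost point, so y_c = 7.4 + 1.05908 = 8.45908 m and h_c = 8.45908 × 0.719340 = 6.08495 m.
A = πr²/2 = π × 1.84²/2 = 5.31809 m².
Resultant F = γ·h_c·A = 7.79895 × 6.08495 × 5.31809 = 252.376 kN.

F ≈ 252 kN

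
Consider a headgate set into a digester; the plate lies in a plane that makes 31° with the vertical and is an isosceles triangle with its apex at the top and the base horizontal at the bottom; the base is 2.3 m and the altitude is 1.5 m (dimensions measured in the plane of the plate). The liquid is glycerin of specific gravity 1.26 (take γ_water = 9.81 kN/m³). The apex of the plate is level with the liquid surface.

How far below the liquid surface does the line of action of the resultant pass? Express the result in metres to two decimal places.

h_p = 0.96 m

γ = 1.26 × 9.81 = 12.3606 kN/m³.
The plate makes 31° with the vertical, i.e. θ = 90° − 31° = 59° to the horizontal. Measuring y along the incline from the free-surface line, vertical depth h = y·sinθ with sinθ = 0.857167.
With the apex up, the centroid sits 2h/3 = 2 × 1.5/3 = 1 m below the apex, so y_c = 1 m and h_c = 1 × 0.857167 = 0.857167 m.
A = ½ × 2.3 × 1.5 = 1.725 m².
Resultant F = γ·h_c·A = 12.3606 × 0.857167 × 1.725 = 18.2765 kN.
I_c = b·h³/36 = 2.3 × 1.5³/36 = 0.215625 m⁴.
Centre of pressure: y_p = y_c + I_c/(y_c·A) = 1 + 0.215625/(1 × 1.725) = 1 + 0.125 = 1.125 m along the plane.
Vertically, h_p = y_p·sinθ = 1.125 × 0.857167 = 0.964313 m.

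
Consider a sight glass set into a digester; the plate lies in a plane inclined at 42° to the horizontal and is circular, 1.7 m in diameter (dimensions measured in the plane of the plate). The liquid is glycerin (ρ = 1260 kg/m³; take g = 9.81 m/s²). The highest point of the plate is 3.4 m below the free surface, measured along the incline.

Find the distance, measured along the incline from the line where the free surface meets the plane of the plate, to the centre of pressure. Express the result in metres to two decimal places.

y_p = 4.29 m

γ = ρg = 1260 × 9.81 / 1000 = 12.3606 kN/m³.
Let θ = 42° be the plate's angle to the horizontal; measure y along the incline from where the plane meets the free surface. Vertical depth h = y·sinθ with sinθ = 0.669131.
The centroid is at the centre, 0.85 m below the top of the plate, so y_c = 3.4 + 0.85 = 4.25 m and h_c = 4.25 × 0.669131 = 2.84381 m.
A = π(0.85)² = 2.2698 m².
Resultant F = γ·h_c·A = 12.3606 × 2.84381 × 2.2698 = 79.7862 kN.
I_c = πr⁴/4 = π × 0.85⁴/4 = 0.409983 m⁴.
Centre of pressure: y_p = y_c + I_c/(y_c·A) = 4.25 + 0.409983/(4.25 × 2.2698) = 4.25 + 0.0425 = 4.2925 m along the plane.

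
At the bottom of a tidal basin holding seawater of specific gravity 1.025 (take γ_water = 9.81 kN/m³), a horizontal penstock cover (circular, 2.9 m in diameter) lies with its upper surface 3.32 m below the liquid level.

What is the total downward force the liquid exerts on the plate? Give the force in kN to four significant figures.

γ = 1.025 × 9.81 = 10.05525 kN/m³.
The plate is horizontal, so pressure is uniform at p = γ·h = 10.05525 × 3.32 = 33.3834 kN/m².
A = π(1.45)² = 6.6052 m².
F = p·A = 33.3834 × 6.6052 = 220.504 kN.

F ≈ 220.5 kN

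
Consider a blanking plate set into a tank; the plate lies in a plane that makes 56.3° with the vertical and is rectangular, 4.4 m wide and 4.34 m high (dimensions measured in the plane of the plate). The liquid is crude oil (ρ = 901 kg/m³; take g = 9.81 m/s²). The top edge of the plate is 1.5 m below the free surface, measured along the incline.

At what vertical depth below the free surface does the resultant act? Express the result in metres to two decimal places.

γ = ρg = 901 × 9.81 / 1000 = 8.83881 kN/m³.
The plate makes 56.3° with the vertical, i.e. θ = 90° − 56.3° = 33.7° to the horizontal. Measuring y along the incline from the free-surface line, vertical depth h = y·sinθ with sinθ = 0.554844.
The centroid lies 4.34/2 = 2.17 m below the top edge, so y_c = 1.5 + 2.17 = 3.67 m and h_c = 3.67 × 0.554844 = 2.03628 m.
A = 4.4 × 4.34 = 19.096 m².
Resultant F = γ·h_c·A = 8.83881 × 2.03628 × 19.096 = 343.695 kN.
I_c = b·h³/12 = 4.4 × 4.34³/12 = 29.9737 m⁴.
Centre of pressure: y_p = y_c + I_c/(y_c·A) = 3.67 + 29.9737/(3.67 × 19.096) = 3.67 + 0.427693 = 4.09769 m along the plane.
Vertically, h_p = y_p·sinθ = 4.09769 × 0.554844 = 2.27358 m.

h_p = 2.27 m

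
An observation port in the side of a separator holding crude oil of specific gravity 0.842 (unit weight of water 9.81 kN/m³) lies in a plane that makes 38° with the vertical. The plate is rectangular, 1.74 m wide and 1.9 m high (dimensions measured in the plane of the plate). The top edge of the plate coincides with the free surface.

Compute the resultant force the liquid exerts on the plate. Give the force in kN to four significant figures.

F ≈ 20.44 kN

γ = 0.842 × 9.81 = 8.26002 kN/m³.
The plate makes 38° with the vertical, i.e. θ = 90° − 38° = 52° to the horizontal. Measuring y along the incline from the free-surface line, vertical depth h = y·sinθ with sinθ = 0.788011.
The centroid lies 1.9/2 = 0.95 m below the top edge, so y_c = 0.95 m and h_c = 0.95 × 0.788011 = 0.74861 m.
A = 1.74 × 1.9 = 3.306 m².
Resultant F = γ·h_c·A = 8.26002 × 0.74861 × 3.306 = 20.4428 kN.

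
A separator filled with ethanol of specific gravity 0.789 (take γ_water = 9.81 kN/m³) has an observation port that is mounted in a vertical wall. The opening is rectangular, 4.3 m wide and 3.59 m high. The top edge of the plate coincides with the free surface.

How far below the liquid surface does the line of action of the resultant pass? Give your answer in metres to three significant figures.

h_p = 2.39 m

γ = 0.789 × 9.81 = 7.74009 kN/m³.
The centroid lies 3.59/2 = 1.795 m below the top edge, so the centroid depth is h_c = 1.795 m.
A = 4.3 × 3.59 = 15.437 m².
Resultant F = γ·h_c·A = 7.74009 × 1.795 × 15.437 = 214.473 kN.
I_c = b·h³/12 = 4.3 × 3.59³/12 = 16.5795 m⁴.
Centre of pressure: y_p = y_c + I_c/(y_c·A) = 1.795 + 16.5795/(1.795 × 15.437) = 1.795 + 0.598335 = 2.39333 m along the plane.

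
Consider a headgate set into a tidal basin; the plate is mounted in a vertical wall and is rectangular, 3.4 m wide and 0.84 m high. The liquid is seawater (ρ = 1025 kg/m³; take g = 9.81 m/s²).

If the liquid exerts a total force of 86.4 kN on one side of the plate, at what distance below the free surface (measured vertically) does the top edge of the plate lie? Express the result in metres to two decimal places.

d_top ≈ 2.59 m

γ = ρg = 1025 × 9.81 / 1000 = 10.05525 kN/m³.
A = 3.4 × 0.84 = 2.856 m².
From F = γ·h_c·A, the centroid depth is h_c = 86.4/(10.05525 × 2.856) = 3.00859 m.
The centroid lies 0.84/2 = 0.42 m below the top edge, so the top edge sits at h_top = 3.00859 − 0.42 = 2.58859 m below the surface.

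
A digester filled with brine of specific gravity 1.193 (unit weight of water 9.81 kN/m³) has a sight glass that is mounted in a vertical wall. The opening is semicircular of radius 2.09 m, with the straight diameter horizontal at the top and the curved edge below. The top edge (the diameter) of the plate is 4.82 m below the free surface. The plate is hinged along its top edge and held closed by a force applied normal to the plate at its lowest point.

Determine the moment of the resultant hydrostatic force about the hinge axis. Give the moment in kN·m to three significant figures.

M ≈ 431 kN·m

γ = 1.193 × 9.81 = 11.70333 kN/m³.
The centroid of a semicircle lies 4r/(3π) = 0.887024 m from the diameter, here below the top edge, so the centroid depth is h_c = 4.82 + 0.887024 = 5.70702 m.
A = πr²/2 = π × 2.09²/2 = 6.8614 m².
Resultant F = γ·h_c·A = 11.70333 × 5.70702 × 6.8614 = 458.281 kN.
I_c = (π/8 − 8/(9π))·r⁴ = 0.109757 × 2.09⁴ = 2.0942 m⁴.
Centre of pressure: y_p = y_c + I_c/(y_c·A) = 5.70702 + 2.0942/(5.70702 × 6.8614) = 5.70702 + 0.0534806 = 5.7605 m along the plane.
The resultant acts 0.887024 + 0.0534806 = 0.940505 m (along the plate) below the hinge at the top edge, so the moment about the hinge is M = F × 0.940505 = 458.281 × 0.940505 = 431.016 kN·m.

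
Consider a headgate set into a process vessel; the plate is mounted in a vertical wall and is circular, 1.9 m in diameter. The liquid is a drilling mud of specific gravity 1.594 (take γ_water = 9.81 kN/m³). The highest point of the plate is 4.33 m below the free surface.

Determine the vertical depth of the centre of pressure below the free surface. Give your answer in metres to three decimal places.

γ = 1.594 × 9.81 = 15.63714 kN/m³.
The centroid is at the centre, 0.95 m below the top of the plate, so the centroid depth is h_c = 4.33 + 0.95 = 5.28 m.
A = π(0.95)² = 2.83529 m².
Resultant F = γ·h_c·A = 15.63714 × 5.28 × 2.83529 = 234.093 kN.
I_c = πr⁴/4 = π × 0.95⁴/4 = 0.639712 m⁴.
Centre of pressure: y_p = y_c + I_c/(y_c·A) = 5.28 + 0.639712/(5.28 × 2.83529) = 5.28 + 0.042732 = 5.32273 m along the plane.

h_p = 5.323 m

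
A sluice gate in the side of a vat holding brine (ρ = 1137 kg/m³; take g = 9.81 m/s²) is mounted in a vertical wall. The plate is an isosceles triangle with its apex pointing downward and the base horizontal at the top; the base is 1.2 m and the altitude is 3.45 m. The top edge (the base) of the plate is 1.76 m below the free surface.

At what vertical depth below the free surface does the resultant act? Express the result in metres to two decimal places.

γ = ρg = 1137 × 9.81 / 1000 = 11.15397 kN/m³.
With the apex down, the centroid sits h/3 = 3.45/3 = 1.15 m below the base (the top edge), so the centroid depth is h_c = 1.76 + 1.15 = 2.91 m.
A = ½ × 1.2 × 3.45 = 2.07 m².
Resultant F = γ·h_c·A = 11.15397 × 2.91 × 2.07 = 67.1882 kN.
I_c = b·h³/36 = 1.2 × 3.45³/36 = 1.36879 m⁴.
Centre of pressure: y_p = y_c + I_c/(y_c·A) = 2.91 + 1.36879/(2.91 × 2.07) = 2.91 + 0.227234 = 3.13723 m along the plane.

h_p = 3.14 m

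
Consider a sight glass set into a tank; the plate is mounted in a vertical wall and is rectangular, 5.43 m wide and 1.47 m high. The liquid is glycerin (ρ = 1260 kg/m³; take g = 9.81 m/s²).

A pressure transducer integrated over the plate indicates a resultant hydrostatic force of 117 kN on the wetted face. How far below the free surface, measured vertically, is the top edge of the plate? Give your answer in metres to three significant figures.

γ = ρg = 1260 × 9.81 / 1000 = 12.3606 kN/m³.
A = 5.43 × 1.47 = 7.9821 m².
From F = γ·h_c·A, the centroid depth is h_c = 117/(12.3606 × 7.9821) = 1.18585 m.
The centroid lies 1.47/2 = 0.735 m below the top edge, so the top edge sits at h_top = 1.18585 − 0.735 = 0.45085 m below the surface.

d_top ≈ 0.451 m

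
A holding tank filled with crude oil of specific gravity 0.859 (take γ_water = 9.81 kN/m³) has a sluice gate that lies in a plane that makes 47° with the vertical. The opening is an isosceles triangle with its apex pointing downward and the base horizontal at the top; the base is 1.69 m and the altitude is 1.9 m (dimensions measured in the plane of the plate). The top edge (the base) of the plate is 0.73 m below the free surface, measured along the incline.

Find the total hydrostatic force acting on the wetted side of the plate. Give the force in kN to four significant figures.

γ = 0.859 × 9.81 = 8.42679 kN/m³.
The plate makes 47° with the vertical, i.e. θ = 90° − 47° = 43° to the horizontal. Measuring y along the incline from the free-surface line, vertical depth h = y·sinθ with sinθ = 0.681998.
With the apex down, the centroid sits h/3 = 1.9/3 = 0.633333 m below the base (the top edge), so y_c = 0.73 + 0.633333 = 1.36333 m and h_c = 1.36333 × 0.681998 = 0.929788 m.
A = ½ × 1.69 × 1.9 = 1.6055 m².
Resultant F = γ·h_c·A = 8.42679 × 0.929788 × 1.6055 = 12.5793 kN.

F ≈ 12.58 kN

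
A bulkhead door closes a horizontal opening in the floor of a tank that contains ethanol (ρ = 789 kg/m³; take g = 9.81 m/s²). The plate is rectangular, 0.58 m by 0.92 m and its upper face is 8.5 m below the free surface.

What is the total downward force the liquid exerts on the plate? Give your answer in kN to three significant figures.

F ≈ 35.1 kN

γ = ρg = 789 × 9.81 / 1000 = 7.74009 kN/m³.
The plate is horizontal, so pressure is uniform at p = γ·h = 7.74009 × 8.5 = 65.7908 kN/m².
A = 0.58 × 0.92 = 0.5336 m².
F = p·A = 65.7908 × 0.5336 = 35.106 kN.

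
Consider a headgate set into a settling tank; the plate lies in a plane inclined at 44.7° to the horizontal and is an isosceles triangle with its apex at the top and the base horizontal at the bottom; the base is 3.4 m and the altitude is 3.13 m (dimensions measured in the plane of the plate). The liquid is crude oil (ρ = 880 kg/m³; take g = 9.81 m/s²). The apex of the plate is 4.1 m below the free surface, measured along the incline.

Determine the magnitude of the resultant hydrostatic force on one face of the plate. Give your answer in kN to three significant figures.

F ≈ 200 kN

γ = ρg = 880 × 9.81 / 1000 = 8.6328 kN/m³.
Let θ = 44.7° be the plate's angle to the horizontal; measure y along the incline from where the plane meets the free surface. Vertical depth h = y·sinθ with sinθ = 0.703395.
With the apex up, the centroid sits 2h/3 = 2 × 3.13/3 = 2.08667 m below the apex, so y_c = 4.1 + 2.08667 = 6.18667 m and h_c = 6.18667 × 0.703395 = 4.35167 m.
A = ½ × 3.4 × 3.13 = 5.321 m².
Resultant F = γ·h_c·A = 8.6328 × 4.35167 × 5.321 = 199.895 kN.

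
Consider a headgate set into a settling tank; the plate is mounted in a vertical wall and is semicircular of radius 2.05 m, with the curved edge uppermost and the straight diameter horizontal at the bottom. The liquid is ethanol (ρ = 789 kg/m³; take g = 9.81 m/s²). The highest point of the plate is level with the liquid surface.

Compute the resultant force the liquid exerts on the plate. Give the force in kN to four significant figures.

F ≈ 60.29 kN

γ = ρg = 789 × 9.81 / 1000 = 7.74009 kN/m³.
The centroid lies 4r/(3π) = 0.870047 m above the diameter, so r − 4r/(3π) = 2.05 − 0.870047 = 1.17995 m below the topmost point, so the centroid depth is h_c = 1.17995 m.
A = πr²/2 = π × 2.05²/2 = 6.60127 m².
Resultant F = γ·h_c·A = 7.74009 × 1.17995 × 6.60127 = 60.2889 kN.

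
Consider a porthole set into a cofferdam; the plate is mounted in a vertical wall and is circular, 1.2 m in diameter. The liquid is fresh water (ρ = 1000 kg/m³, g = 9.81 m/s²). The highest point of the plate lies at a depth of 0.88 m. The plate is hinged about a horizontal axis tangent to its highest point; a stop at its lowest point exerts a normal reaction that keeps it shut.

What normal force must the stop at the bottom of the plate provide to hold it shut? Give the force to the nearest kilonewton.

γ = ρg = 1000 × 9.81 = 9810 N/m³ = 9.81 kN/m³.
The centroid is at the centre, 0.6 m below the top of the plate, so the centroid depth is h_c = 0.88 + 0.6 = 1.48 m.
A = π(0.6)² = 1.13097 m².
Resultant F = γ·h_c·A = 9.81 × 1.48 × 1.13097 = 16.4203 kN.
I_c = πr⁴/4 = π × 0.6⁴/4 = 0.101788 m⁴.
Centre of pressure: y_p = y_c + I_c/(y_c·A) = 1.48 + 0.101788/(1.48 × 1.13097) = 1.48 + 0.0608112 = 1.54081 m along the plane.
The resultant acts 0.6 + 0.0608112 = 0.660811 m (along the plate) below the hinge at the top edge, so the moment about the hinge is M = F × 0.660811 = 16.4203 × 0.660811 = 10.8507 kN·m.
A normal force at the bottom, 1.2 m from the hinge, must supply this moment: P = 10.8507/1.2 = 9.04225 kN.

P ≈ 9 kN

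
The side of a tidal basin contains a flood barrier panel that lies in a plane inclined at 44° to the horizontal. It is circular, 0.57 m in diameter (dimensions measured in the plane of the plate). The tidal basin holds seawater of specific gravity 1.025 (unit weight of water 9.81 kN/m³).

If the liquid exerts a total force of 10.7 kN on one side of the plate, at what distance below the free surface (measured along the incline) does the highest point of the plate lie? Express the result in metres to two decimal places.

y_top ≈ 5.72 m

γ = 1.025 × 9.81 = 10.05525 kN/m³.
A = π(0.285)² = 0.255176 m².
From F = γ·h_c·A, the centroid depth is h_c = 10.7/(10.05525 × 0.255176) = 4.17014 m.
Let θ = 44° be the plate's angle to the horizontal; measure y along the incline from where the plane meets the free surface. Vertical depth h = y·sinθ with sinθ = 0.694658.
Along the incline, y_c = h_c/sinθ = 4.17014/0.694658 = 6.00316 m.
The centroid is at the centre, 0.285 m below the top of the plate, so the highest point sits at y_top = 6.00316 − 0.285 = 5.71816 m along the incline.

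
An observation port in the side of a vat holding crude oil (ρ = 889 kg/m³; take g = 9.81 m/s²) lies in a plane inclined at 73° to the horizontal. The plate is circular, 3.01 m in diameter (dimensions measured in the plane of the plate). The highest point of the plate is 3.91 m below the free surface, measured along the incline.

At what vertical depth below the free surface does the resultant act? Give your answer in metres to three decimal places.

h_p = 5.278 m

γ = ρg = 889 × 9.81 / 1000 = 8.72109 kN/m³.
Let θ = 73° be the plate's angle to the horizontal; measure y along the incline from where the plane meets the free surface. Vertical depth h = y·sinθ with sinθ = 0.956305.
The centroid is at the centre, 1.505 m below the top of the plate, so y_c = 3.91 + 1.505 = 5.415 m and h_c = 5.415 × 0.956305 = 5.17839 m.
A = π(1.505)² = 7.11579 m².
Resultant F = γ·h_c·A = 8.72109 × 5.17839 × 7.11579 = 321.358 kN.
I_c = πr⁴/4 = π × 1.505⁴/4 = 4.02936 m⁴.
Centre of pressure: y_p = y_c + I_c/(y_c·A) = 5.415 + 4.02936/(5.415 × 7.11579) = 5.415 + 0.104572 = 5.51957 m along the plane.
Vertically, h_p = y_p·sinθ = 5.51957 × 0.956305 = 5.27839 m.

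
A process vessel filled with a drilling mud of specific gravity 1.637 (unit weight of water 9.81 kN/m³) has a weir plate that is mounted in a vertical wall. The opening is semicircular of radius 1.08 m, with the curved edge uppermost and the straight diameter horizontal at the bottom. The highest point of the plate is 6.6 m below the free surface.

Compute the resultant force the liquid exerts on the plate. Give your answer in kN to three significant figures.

γ = 1.637 × 9.81 = 16.05897 kN/m³.
The centroid lies 4r/(3π) = 0.458366 m above the diameter, so r − 4r/(3π) = 1.08 − 0.458366 = 0.621634 m below the topmost point, so the centroid depth is h_c = 6.6 + 0.621634 = 7.22163 m.
A = πr²/2 = π × 1.08²/2 = 1.83218 m².
Resultant F = γ·h_c·A = 16.05897 × 7.22163 × 1.83218 = 212.481 kN.

F ≈ 212 kN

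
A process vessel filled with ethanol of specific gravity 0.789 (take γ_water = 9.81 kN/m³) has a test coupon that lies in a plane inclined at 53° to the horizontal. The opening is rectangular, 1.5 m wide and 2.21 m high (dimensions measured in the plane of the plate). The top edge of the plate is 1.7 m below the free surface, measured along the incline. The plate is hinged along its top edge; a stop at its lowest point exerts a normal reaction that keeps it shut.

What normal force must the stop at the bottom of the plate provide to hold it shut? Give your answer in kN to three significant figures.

γ = 0.789 × 9.81 = 7.74009 kN/m³.
Let θ = 53° be the plate's angle to the horizontal; measure y along the incline from where the plane meets the free surface. Vertical depth h = y·sinθ with sinθ = 0.798636.
The centroid lies 2.21/2 = 1.105 m below the top edge, so y_c = 1.7 + 1.105 = 2.805 m and h_c = 2.805 × 0.798636 = 2.24017 m.
A = 1.5 × 2.21 = 3.315 m².
Resultant F = γ·h_c·A = 7.74009 × 2.24017 × 3.315 = 57.4792 kN.
I_c = b·h³/12 = 1.5 × 2.21³/12 = 1.34923 m⁴.
Centre of pressure: y_p = y_c + I_c/(y_c·A) = 2.805 + 1.34923/(2.805 × 3.315) = 2.805 + 0.145101 = 2.9501 m along the plane.
The resultant acts 1.105 + 0.145101 = 1.2501 m (along the plate) below the hinge at the top edge, so the moment about the hinge is M = F × 1.2501 = 57.4792 × 1.2501 = 71.8547 kN·m.
A normal force at the bottom, 2.21 m from the hinge, must supply this moment: P = 71.8547/2.21 = 32.5134 kN.

P ≈ 32.5 kN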